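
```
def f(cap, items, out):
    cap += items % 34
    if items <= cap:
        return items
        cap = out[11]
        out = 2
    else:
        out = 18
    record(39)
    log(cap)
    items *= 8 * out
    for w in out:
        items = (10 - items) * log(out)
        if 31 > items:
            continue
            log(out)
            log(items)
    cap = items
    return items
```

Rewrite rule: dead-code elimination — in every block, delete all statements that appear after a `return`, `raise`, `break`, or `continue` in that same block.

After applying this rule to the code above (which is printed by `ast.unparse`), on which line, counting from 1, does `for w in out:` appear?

Transformed code:
def f(cap, items, out):
    cap += items % 34
    if items <= cap:
        return items
    else:
        out = 18
    record(39)
    log(cap)
    items *= 8 * out
    for w in out:
        items = (10 - items) * log(out)
        if 31 > items:
            continue
    cap = items
    return items

10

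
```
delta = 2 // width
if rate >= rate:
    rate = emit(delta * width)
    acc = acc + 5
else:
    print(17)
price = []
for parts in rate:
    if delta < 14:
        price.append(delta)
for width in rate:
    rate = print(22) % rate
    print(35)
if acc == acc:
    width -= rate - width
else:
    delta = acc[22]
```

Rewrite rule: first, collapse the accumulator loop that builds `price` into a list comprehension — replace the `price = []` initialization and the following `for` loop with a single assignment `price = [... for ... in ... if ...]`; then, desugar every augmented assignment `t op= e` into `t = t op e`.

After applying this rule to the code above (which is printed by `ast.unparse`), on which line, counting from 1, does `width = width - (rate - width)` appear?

Transformed code:
delta = 2 // width
if rate >= rate:
    rate = emit(delta * width)
    acc = acc + 5
else:
    print(17)
price = [delta for parts in rate if delta < 14]
for width in rate:
    rate = print(22) % rate
    print(35)
if acc == acc:
    width = width - (rate - width)
else:
    delta = acc[22]

12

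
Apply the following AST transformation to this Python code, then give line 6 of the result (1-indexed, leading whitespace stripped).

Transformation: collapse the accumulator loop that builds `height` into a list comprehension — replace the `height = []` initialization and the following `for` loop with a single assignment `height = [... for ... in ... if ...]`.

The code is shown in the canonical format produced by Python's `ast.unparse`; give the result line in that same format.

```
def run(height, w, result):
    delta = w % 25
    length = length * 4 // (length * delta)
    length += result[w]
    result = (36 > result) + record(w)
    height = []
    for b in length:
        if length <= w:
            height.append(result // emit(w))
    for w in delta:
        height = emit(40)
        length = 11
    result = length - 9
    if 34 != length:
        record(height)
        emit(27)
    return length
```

height = [result // emit(w) for b in length if length <= w]

Transformed code:
def run(height, w, result):
    delta = w % 25
    length = length * 4 // (length * delta)
    length += result[w]
    result = (36 > result) + record(w)
    height = [result // emit(w) for b in length if length <= w]
    for w in delta:
        height = emit(40)
        length = 11
    result = length - 9
    if 34 != length:
        record(height)
        emit(27)
    return length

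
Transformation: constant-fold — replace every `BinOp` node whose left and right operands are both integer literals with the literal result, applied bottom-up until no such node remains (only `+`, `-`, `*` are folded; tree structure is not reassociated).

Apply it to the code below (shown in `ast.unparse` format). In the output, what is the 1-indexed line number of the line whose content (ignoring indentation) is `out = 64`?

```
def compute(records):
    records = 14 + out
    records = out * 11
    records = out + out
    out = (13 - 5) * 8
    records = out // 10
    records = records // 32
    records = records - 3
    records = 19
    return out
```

5

Transformed code:
def compute(records):
    records = 14 + out
    records = out * 11
    records = out + out
    out = 64
    records = out // 10
    records = records // 32
    records = records - 3
    records = 19
    return out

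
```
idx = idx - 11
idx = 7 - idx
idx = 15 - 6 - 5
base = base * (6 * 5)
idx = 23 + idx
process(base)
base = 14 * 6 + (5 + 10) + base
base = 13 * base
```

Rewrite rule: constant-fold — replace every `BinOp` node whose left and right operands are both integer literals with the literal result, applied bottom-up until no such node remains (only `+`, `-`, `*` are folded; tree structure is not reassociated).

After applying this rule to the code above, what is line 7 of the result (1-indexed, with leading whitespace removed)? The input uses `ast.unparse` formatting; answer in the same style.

base = 99 + base

Transformed code:
idx = idx - 11
idx = 7 - idx
idx = 4
base = base * 30
idx = 23 + idx
process(base)
base = 99 + base
base = 13 * base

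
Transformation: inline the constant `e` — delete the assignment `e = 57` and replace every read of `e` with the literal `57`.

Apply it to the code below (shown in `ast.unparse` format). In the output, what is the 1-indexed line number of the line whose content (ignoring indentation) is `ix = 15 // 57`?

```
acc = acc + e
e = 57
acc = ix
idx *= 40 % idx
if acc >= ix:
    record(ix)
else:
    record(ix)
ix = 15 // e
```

8

Transformed code:
acc = acc + 57
acc = ix
idx *= 40 % idx
if acc >= ix:
    record(ix)
else:
    record(ix)
ix = 15 // 57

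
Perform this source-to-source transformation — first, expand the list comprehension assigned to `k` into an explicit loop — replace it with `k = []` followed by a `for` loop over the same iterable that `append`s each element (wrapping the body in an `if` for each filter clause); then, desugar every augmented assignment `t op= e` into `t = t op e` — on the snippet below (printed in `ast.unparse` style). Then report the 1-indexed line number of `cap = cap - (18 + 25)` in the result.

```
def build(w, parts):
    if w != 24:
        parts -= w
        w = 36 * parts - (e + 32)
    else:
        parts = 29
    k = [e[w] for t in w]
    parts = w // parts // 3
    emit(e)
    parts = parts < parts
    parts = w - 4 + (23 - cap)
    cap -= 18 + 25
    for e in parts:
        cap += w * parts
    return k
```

Transformed code:
def build(w, parts):
    if w != 24:
        parts = parts - w
        w = 36 * parts - (e + 32)
    else:
        parts = 29
    k = []
    for t in w:
        k.append(e[w])
    parts = w // parts // 3
    emit(e)
    parts = parts < parts
    parts = w - 4 + (23 - cap)
    cap = cap - (18 + 25)
    for e in parts:
        cap = cap + w * parts
    return k

14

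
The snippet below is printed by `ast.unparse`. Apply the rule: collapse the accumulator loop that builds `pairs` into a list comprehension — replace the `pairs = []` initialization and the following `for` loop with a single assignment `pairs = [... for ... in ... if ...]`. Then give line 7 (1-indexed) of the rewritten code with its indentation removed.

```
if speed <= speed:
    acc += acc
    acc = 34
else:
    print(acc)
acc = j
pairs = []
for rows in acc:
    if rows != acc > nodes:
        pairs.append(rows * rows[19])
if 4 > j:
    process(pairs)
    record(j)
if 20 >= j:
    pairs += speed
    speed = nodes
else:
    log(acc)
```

pairs = [rows * rows[19] for rows in acc if rows != acc > nodes]

Transformed code:
if speed <= speed:
    acc += acc
    acc = 34
else:
    print(acc)
acc = j
pairs = [rows * rows[19] for rows in acc if rows != acc > nodes]
if 4 > j:
    process(pairs)
    record(j)
if 20 >= j:
    pairs += speed
    speed = nodes
else:
    log(acc)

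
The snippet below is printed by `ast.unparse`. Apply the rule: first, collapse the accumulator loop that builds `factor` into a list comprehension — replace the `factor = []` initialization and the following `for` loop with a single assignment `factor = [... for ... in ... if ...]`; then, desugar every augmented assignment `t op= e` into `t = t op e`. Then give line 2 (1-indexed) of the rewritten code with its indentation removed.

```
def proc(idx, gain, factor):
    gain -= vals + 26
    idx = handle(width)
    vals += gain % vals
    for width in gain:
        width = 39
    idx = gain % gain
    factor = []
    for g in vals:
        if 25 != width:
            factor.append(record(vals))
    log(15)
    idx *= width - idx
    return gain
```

gain = gain - (vals + 26)

Transformed code:
def proc(idx, gain, factor):
    gain = gain - (vals + 26)
    idx = handle(width)
    vals = vals + gain % vals
    for width in gain:
        width = 39
    idx = gain % gain
    factor = [record(vals) for g in vals if 25 != width]
    log(15)
    idx = idx * (width - idx)
    return gain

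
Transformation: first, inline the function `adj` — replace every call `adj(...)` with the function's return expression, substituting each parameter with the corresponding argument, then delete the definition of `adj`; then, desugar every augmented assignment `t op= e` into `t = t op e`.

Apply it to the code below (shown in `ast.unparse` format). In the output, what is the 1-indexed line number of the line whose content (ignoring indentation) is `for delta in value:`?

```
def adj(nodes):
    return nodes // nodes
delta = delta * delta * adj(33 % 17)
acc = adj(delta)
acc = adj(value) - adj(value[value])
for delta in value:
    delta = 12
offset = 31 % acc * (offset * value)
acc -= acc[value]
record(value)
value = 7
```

Transformed code:
delta = delta * delta * (33 % 17 // (33 % 17))
acc = delta // delta
acc = value // value - value[value] // value[value]
for delta in value:
    delta = 12
offset = 31 % acc * (offset * value)
acc = acc - acc[value]
record(value)
value = 7

4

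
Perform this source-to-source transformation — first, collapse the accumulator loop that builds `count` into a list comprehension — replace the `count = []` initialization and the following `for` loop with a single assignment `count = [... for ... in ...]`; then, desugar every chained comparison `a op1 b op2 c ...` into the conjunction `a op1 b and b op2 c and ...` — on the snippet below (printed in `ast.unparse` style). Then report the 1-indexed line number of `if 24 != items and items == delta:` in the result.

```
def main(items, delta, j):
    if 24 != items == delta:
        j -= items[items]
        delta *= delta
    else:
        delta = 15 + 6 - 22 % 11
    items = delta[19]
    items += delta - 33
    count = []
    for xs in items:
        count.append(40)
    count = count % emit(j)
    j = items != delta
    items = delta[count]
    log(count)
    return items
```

2

Transformed code:
def main(items, delta, j):
    if 24 != items and items == delta:
        j -= items[items]
        delta *= delta
    else:
        delta = 15 + 6 - 22 % 11
    items = delta[19]
    items += delta - 33
    count = [40 for xs in items]
    count = count % emit(j)
    j = items != delta
    items = delta[count]
    log(count)
    return items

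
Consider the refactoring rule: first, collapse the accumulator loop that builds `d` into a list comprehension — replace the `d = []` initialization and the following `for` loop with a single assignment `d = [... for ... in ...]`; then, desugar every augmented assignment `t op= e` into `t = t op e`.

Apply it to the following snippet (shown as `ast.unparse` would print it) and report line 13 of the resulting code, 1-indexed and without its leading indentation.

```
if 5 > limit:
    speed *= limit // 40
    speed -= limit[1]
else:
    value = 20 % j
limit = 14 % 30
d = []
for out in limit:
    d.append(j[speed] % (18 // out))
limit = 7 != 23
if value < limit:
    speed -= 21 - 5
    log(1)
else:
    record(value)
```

record(value)

Transformed code:
if 5 > limit:
    speed = speed * (limit // 40)
    speed = speed - limit[1]
else:
    value = 20 % j
limit = 14 % 30
d = [j[speed] % (18 // out) for out in limit]
limit = 7 != 23
if value < limit:
    speed = speed - (21 - 5)
    log(1)
else:
    record(value)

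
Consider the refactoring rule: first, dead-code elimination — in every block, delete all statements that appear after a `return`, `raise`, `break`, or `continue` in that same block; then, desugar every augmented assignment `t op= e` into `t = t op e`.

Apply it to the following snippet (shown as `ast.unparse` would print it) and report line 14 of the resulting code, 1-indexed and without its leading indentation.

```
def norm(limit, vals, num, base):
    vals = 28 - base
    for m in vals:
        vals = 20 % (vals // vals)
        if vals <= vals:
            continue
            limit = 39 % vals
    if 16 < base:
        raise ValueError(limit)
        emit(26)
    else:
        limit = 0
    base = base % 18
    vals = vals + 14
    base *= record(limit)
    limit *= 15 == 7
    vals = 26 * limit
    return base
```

limit = limit * (15 == 7)

Transformed code:
def norm(limit, vals, num, base):
    vals = 28 - base
    for m in vals:
        vals = 20 % (vals // vals)
        if vals <= vals:
            continue
    if 16 < base:
        raise ValueError(limit)
    else:
        limit = 0
    base = base % 18
    vals = vals + 14
    base = base * record(limit)
    limit = limit * (15 == 7)
    vals = 26 * limit
    return base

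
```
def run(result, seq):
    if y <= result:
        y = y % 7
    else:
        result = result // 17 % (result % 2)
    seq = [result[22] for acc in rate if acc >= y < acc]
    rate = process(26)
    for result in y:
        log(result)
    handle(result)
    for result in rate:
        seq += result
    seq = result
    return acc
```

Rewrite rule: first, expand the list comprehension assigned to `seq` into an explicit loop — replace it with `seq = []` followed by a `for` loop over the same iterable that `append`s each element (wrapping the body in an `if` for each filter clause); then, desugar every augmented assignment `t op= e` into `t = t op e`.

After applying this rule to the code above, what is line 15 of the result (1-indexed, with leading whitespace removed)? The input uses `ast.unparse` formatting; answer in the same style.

seq = seq + result

Transformed code:
def run(result, seq):
    if y <= result:
        y = y % 7
    else:
        result = result // 17 % (result % 2)
    seq = []
    for acc in rate:
        if acc >= y < acc:
            seq.append(result[22])
    rate = process(26)
    for result in y:
        log(result)
    handle(result)
    for result in rate:
        seq = seq + result
    seq = result
    return acc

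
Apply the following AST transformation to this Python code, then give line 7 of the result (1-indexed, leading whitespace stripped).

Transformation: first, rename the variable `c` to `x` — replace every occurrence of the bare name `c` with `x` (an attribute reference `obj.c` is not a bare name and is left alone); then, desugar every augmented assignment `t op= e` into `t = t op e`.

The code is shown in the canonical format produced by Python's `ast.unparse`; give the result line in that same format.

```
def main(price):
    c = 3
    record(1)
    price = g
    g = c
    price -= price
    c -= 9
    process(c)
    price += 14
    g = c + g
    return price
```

Transformed code:
def main(price):
    x = 3
    record(1)
    price = g
    g = x
    price = price - price
    x = x - 9
    process(x)
    price = price + 14
    g = x + g
    return price

x = x - 9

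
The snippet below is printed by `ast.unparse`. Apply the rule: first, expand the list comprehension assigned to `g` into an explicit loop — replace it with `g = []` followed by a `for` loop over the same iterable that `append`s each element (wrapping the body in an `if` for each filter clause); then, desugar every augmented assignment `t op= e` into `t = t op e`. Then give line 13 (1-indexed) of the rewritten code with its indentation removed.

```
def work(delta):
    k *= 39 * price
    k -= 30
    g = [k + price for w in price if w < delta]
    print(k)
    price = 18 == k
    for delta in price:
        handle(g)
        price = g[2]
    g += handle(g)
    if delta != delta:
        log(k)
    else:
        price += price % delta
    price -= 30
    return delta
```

Transformed code:
def work(delta):
    k = k * (39 * price)
    k = k - 30
    g = []
    for w in price:
        if w < delta:
            g.append(k + price)
    print(k)
    price = 18 == k
    for delta in price:
        handle(g)
        price = g[2]
    g = g + handle(g)
    if delta != delta:
        log(k)
    else:
        price = price + price % delta
    price = price - 30
    return delta

g = g + handle(g)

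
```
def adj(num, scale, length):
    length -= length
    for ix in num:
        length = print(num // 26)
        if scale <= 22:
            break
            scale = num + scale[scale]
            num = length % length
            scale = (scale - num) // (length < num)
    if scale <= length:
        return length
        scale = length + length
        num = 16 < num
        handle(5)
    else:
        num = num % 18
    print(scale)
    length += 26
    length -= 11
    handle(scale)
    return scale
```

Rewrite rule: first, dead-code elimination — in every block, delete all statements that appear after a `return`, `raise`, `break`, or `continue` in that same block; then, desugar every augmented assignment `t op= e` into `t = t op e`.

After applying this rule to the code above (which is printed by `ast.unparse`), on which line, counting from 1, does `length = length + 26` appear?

Transformed code:
def adj(num, scale, length):
    length = length - length
    for ix in num:
        length = print(num // 26)
        if scale <= 22:
            break
    if scale <= length:
        return length
    else:
        num = num % 18
    print(scale)
    length = length + 26
    length = length - 11
    handle(scale)
    return scale

12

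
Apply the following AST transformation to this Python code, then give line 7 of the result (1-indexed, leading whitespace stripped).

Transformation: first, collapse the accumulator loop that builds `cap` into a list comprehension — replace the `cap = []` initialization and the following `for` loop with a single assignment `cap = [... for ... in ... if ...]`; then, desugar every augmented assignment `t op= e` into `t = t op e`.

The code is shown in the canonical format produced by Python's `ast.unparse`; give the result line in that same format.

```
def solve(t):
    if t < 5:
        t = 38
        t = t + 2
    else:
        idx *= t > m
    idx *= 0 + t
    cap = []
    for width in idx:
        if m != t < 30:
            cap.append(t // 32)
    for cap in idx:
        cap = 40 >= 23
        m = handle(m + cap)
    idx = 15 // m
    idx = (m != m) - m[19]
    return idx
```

Transformed code:
def solve(t):
    if t < 5:
        t = 38
        t = t + 2
    else:
        idx = idx * (t > m)
    idx = idx * (0 + t)
    cap = [t // 32 for width in idx if m != t < 30]
    for cap in idx:
        cap = 40 >= 23
        m = handle(m + cap)
    idx = 15 // m
    idx = (m != m) - m[19]
    return idx

idx = idx * (0 + t)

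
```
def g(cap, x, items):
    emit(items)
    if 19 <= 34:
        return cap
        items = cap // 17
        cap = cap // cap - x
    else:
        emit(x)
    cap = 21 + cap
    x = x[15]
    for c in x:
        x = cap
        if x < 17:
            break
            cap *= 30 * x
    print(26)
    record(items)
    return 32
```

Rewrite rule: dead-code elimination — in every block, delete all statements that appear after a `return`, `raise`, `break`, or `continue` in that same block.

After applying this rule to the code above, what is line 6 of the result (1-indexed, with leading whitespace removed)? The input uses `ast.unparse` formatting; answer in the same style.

emit(x)

Transformed code:
def g(cap, x, items):
    emit(items)
    if 19 <= 34:
        return cap
    else:
        emit(x)
    cap = 21 + cap
    x = x[15]
    for c in x:
        x = cap
        if x < 17:
            break
    print(26)
    record(items)
    return 32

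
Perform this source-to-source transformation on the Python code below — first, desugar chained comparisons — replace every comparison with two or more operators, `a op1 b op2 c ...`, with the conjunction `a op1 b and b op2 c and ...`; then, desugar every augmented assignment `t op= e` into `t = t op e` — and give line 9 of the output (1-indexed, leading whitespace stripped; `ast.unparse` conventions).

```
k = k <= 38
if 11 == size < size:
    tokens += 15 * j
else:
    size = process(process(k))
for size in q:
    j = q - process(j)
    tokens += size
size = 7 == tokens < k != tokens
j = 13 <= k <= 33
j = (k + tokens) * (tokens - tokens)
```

Transformed code:
k = k <= 38
if 11 == size and size < size:
    tokens = tokens + 15 * j
else:
    size = process(process(k))
for size in q:
    j = q - process(j)
    tokens = tokens + size
size = 7 == tokens and tokens < k and (k != tokens)
j = 13 <= k and k <= 33
j = (k + tokens) * (tokens - tokens)

size = 7 == tokens and tokens < k and (k != tokens)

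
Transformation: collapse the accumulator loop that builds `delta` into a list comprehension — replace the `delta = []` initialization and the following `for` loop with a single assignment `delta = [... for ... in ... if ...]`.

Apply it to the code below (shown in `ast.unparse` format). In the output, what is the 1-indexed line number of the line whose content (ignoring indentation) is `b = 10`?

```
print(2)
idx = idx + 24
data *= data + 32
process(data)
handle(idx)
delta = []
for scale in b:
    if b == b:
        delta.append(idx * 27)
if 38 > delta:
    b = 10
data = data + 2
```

8

Transformed code:
print(2)
idx = idx + 24
data *= data + 32
process(data)
handle(idx)
delta = [idx * 27 for scale in b if b == b]
if 38 > delta:
    b = 10
data = data + 2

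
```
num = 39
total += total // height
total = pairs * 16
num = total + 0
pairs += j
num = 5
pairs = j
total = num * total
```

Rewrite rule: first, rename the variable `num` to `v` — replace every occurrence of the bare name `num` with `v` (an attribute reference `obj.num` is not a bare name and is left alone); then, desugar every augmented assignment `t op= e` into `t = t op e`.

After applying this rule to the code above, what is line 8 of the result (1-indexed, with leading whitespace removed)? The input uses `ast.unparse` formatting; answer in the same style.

Transformed code:
v = 39
total = total + total // height
total = pairs * 16
v = total + 0
pairs = pairs + j
v = 5
pairs = j
total = v * total

total = v * total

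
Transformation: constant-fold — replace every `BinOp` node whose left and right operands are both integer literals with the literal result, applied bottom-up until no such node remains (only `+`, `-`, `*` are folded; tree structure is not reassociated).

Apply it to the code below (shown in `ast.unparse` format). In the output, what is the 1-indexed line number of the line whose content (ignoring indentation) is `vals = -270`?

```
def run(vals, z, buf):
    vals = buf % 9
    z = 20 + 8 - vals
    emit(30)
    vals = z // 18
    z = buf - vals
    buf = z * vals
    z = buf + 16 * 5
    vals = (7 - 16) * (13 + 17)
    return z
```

9

Transformed code:
def run(vals, z, buf):
    vals = buf % 9
    z = 28 - vals
    emit(30)
    vals = z // 18
    z = buf - vals
    buf = z * vals
    z = buf + 80
    vals = -270
    return z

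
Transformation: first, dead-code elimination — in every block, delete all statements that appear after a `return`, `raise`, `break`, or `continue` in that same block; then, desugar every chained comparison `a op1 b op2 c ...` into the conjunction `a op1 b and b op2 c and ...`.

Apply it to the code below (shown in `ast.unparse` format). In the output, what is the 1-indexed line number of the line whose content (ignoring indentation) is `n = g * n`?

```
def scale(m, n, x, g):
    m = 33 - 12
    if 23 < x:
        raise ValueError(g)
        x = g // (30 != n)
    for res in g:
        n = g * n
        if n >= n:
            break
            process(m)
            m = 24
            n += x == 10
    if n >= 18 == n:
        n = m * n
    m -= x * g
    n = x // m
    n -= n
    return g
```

Transformed code:
def scale(m, n, x, g):
    m = 33 - 12
    if 23 < x:
        raise ValueError(g)
    for res in g:
        n = g * n
        if n >= n:
            break
    if n >= 18 and 18 == n:
        n = m * n
    m -= x * g
    n = x // m
    n -= n
    return g

6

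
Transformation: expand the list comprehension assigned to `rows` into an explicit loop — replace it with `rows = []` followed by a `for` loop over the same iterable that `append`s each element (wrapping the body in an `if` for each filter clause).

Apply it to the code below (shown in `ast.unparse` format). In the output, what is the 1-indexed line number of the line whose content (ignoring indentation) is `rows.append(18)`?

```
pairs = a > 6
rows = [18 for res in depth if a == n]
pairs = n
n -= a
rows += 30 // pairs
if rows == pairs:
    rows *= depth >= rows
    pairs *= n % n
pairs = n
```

5

Transformed code:
pairs = a > 6
rows = []
for res in depth:
    if a == n:
        rows.append(18)
pairs = n
n -= a
rows += 30 // pairs
if rows == pairs:
    rows *= depth >= rows
    pairs *= n % n
pairs = n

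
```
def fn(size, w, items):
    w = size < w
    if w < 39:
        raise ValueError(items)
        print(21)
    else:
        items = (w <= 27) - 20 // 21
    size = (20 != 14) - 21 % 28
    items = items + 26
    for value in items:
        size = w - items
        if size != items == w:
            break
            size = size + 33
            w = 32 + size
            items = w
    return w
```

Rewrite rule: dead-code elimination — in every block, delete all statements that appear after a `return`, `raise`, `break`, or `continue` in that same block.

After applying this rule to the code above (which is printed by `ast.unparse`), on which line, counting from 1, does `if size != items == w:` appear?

Transformed code:
def fn(size, w, items):
    w = size < w
    if w < 39:
        raise ValueError(items)
    else:
        items = (w <= 27) - 20 // 21
    size = (20 != 14) - 21 % 28
    items = items + 26
    for value in items:
        size = w - items
        if size != items == w:
            break
    return w

11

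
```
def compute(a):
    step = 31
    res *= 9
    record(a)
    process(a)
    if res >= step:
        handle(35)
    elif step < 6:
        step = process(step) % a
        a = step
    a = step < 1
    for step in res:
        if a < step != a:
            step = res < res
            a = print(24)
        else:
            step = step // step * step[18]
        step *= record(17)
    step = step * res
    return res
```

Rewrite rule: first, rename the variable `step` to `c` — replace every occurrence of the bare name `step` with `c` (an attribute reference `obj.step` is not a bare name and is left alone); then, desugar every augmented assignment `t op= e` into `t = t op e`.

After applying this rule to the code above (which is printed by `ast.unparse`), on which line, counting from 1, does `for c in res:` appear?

12

Transformed code:
def compute(a):
    c = 31
    res = res * 9
    record(a)
    process(a)
    if res >= c:
        handle(35)
    elif c < 6:
        c = process(c) % a
        a = c
    a = c < 1
    for c in res:
        if a < c != a:
            c = res < res
            a = print(24)
        else:
            c = c // c * c[18]
        c = c * record(17)
    c = c * res
    return res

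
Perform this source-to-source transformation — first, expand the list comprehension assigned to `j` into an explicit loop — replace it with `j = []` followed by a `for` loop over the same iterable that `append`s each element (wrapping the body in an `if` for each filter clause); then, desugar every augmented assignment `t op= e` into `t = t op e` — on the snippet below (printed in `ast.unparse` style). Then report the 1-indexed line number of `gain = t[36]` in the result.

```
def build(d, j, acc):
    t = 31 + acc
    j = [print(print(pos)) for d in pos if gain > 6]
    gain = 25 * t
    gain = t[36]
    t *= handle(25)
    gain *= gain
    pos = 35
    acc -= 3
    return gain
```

8

Transformed code:
def build(d, j, acc):
    t = 31 + acc
    j = []
    for d in pos:
        if gain > 6:
            j.append(print(print(pos)))
    gain = 25 * t
    gain = t[36]
    t = t * handle(25)
    gain = gain * gain
    pos = 35
    acc = acc - 3
    return gain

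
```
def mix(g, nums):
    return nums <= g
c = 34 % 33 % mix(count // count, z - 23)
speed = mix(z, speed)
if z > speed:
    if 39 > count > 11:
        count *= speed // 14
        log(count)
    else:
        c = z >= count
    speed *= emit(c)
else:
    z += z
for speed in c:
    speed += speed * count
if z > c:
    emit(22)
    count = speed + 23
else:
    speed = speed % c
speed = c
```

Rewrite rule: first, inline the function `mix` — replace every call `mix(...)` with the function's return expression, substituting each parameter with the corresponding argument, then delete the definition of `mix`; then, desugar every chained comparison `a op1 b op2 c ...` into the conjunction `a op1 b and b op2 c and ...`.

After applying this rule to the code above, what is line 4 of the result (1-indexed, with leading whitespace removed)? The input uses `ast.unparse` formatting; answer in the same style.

Transformed code:
c = 34 % 33 % (z - 23 <= count // count)
speed = speed <= z
if z > speed:
    if 39 > count and count > 11:
        count *= speed // 14
        log(count)
    else:
        c = z >= count
    speed *= emit(c)
else:
    z += z
for speed in c:
    speed += speed * count
if z > c:
    emit(22)
    count = speed + 23
else:
    speed = speed % c
speed = c

if 39 > count and count > 11:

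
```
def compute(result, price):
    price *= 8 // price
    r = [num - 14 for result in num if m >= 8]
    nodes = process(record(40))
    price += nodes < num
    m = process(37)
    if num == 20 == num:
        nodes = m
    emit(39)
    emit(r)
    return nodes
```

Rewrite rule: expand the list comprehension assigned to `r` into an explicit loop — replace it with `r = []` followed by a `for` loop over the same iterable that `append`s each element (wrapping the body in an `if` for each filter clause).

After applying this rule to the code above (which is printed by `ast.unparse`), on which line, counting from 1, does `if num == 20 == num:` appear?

10

Transformed code:
def compute(result, price):
    price *= 8 // price
    r = []
    for result in num:
        if m >= 8:
            r.append(num - 14)
    nodes = process(record(40))
    price += nodes < num
    m = process(37)
    if num == 20 == num:
        nodes = m
    emit(39)
    emit(r)
    return nodes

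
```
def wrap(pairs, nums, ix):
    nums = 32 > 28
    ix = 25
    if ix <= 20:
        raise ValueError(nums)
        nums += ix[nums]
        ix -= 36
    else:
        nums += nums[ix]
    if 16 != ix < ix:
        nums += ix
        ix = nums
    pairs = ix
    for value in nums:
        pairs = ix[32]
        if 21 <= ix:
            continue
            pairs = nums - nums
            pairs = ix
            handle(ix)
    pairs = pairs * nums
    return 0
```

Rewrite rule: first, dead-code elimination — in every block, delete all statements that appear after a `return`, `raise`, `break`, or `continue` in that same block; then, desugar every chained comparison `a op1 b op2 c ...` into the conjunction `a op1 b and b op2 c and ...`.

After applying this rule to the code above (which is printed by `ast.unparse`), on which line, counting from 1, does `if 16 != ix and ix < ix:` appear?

8

Transformed code:
def wrap(pairs, nums, ix):
    nums = 32 > 28
    ix = 25
    if ix <= 20:
        raise ValueError(nums)
    else:
        nums += nums[ix]
    if 16 != ix and ix < ix:
        nums += ix
        ix = nums
    pairs = ix
    for value in nums:
        pairs = ix[32]
        if 21 <= ix:
            continue
    pairs = pairs * nums
    return 0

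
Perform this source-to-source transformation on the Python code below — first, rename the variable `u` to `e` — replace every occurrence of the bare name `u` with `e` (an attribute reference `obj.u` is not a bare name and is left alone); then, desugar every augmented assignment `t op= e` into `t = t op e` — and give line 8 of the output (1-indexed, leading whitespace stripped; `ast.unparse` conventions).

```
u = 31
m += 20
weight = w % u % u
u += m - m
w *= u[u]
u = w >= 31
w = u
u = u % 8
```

Transformed code:
e = 31
m = m + 20
weight = w % e % e
e = e + (m - m)
w = w * e[e]
e = w >= 31
w = e
e = e % 8

e = e % 8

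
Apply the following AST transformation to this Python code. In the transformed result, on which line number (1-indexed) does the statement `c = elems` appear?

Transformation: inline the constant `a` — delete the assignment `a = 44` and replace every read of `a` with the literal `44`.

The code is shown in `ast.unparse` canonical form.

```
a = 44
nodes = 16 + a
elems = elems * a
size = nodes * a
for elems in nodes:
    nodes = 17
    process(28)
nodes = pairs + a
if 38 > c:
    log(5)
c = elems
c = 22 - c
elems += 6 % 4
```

10

Transformed code:
nodes = 16 + 44
elems = elems * 44
size = nodes * 44
for elems in nodes:
    nodes = 17
    process(28)
nodes = pairs + 44
if 38 > c:
    log(5)
c = elems
c = 22 - c
elems += 6 % 4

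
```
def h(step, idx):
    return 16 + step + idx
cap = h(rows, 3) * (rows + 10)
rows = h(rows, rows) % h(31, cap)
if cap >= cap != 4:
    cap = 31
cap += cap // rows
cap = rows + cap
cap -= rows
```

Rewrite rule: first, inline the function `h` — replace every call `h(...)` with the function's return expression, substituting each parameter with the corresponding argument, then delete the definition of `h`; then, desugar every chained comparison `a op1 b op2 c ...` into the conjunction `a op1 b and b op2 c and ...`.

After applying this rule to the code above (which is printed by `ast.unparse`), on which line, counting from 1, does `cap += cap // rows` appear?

5

Transformed code:
cap = (16 + rows + 3) * (rows + 10)
rows = (16 + rows + rows) % (16 + 31 + cap)
if cap >= cap and cap != 4:
    cap = 31
cap += cap // rows
cap = rows + cap
cap -= rows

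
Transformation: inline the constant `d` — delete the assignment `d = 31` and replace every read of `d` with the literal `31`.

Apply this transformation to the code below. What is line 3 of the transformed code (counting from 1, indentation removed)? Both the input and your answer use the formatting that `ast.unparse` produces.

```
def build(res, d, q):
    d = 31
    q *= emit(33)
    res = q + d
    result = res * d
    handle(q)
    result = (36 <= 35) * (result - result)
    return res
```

res = q + 31

Transformed code:
def build(res, d, q):
    q *= emit(33)
    res = q + 31
    result = res * 31
    handle(q)
    result = (36 <= 35) * (result - result)
    return res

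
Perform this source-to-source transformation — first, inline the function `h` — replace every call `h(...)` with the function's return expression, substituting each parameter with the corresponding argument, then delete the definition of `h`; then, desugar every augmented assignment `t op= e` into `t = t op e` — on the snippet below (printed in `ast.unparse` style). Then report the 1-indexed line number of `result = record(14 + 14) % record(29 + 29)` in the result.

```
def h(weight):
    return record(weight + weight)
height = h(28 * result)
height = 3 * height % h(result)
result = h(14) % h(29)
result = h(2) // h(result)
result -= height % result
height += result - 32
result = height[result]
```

3

Transformed code:
height = record(28 * result + 28 * result)
height = 3 * height % record(result + result)
result = record(14 + 14) % record(29 + 29)
result = record(2 + 2) // record(result + result)
result = result - height % result
height = height + (result - 32)
result = height[result]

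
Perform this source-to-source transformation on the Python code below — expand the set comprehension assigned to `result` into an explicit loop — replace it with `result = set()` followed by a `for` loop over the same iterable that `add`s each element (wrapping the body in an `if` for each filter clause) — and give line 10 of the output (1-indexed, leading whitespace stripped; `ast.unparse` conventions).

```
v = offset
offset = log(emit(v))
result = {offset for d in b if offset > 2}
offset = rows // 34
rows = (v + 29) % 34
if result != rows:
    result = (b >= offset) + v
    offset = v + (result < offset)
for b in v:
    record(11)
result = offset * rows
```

result = (b >= offset) + v

Transformed code:
v = offset
offset = log(emit(v))
result = set()
for d in b:
    if offset > 2:
        result.add(offset)
offset = rows // 34
rows = (v + 29) % 34
if result != rows:
    result = (b >= offset) + v
    offset = v + (result < offset)
for b in v:
    record(11)
result = offset * rows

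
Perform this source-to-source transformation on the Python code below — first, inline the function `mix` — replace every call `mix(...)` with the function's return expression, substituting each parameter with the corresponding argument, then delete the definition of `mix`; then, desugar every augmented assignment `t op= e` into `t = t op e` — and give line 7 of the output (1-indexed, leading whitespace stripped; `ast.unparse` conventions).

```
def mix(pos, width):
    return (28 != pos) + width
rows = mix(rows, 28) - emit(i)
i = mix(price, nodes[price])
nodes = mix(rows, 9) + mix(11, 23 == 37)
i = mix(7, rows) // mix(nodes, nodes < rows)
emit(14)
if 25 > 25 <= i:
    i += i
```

i = i + i

Transformed code:
rows = (28 != rows) + 28 - emit(i)
i = (28 != price) + nodes[price]
nodes = (28 != rows) + 9 + ((28 != 11) + (23 == 37))
i = ((28 != 7) + rows) // ((28 != nodes) + (nodes < rows))
emit(14)
if 25 > 25 <= i:
    i = i + i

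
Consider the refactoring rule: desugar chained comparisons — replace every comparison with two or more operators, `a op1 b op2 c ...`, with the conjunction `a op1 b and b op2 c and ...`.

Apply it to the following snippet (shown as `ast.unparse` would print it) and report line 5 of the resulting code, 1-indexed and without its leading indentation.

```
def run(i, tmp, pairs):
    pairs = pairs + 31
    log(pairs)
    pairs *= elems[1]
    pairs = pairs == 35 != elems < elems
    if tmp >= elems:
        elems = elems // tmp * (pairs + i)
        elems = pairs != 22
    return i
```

pairs = pairs == 35 and 35 != elems and (elems < elems)

Transformed code:
def run(i, tmp, pairs):
    pairs = pairs + 31
    log(pairs)
    pairs *= elems[1]
    pairs = pairs == 35 and 35 != elems and (elems < elems)
    if tmp >= elems:
        elems = elems // tmp * (pairs + i)
        elems = pairs != 22
    return i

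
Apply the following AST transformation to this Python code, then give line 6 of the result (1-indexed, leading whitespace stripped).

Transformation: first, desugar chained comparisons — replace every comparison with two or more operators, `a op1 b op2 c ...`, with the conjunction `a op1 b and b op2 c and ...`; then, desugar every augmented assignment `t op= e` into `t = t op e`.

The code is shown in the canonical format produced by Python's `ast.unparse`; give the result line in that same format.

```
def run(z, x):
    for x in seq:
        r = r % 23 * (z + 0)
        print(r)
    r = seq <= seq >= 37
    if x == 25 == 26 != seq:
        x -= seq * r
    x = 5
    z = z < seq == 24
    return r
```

Transformed code:
def run(z, x):
    for x in seq:
        r = r % 23 * (z + 0)
        print(r)
    r = seq <= seq and seq >= 37
    if x == 25 and 25 == 26 and (26 != seq):
        x = x - seq * r
    x = 5
    z = z < seq and seq == 24
    return r

if x == 25 and 25 == 26 and (26 != seq):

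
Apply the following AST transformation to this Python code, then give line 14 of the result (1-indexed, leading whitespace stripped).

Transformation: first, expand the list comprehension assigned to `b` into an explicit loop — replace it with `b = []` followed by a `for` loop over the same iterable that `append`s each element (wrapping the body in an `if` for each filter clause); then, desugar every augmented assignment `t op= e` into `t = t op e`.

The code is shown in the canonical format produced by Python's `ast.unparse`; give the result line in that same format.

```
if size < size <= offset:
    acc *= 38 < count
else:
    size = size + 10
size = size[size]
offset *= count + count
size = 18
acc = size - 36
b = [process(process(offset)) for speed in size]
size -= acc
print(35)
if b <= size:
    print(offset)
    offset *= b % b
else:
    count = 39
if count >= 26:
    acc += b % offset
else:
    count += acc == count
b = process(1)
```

Transformed code:
if size < size <= offset:
    acc = acc * (38 < count)
else:
    size = size + 10
size = size[size]
offset = offset * (count + count)
size = 18
acc = size - 36
b = []
for speed in size:
    b.append(process(process(offset)))
size = size - acc
print(35)
if b <= size:
    print(offset)
    offset = offset * (b % b)
else:
    count = 39
if count >= 26:
    acc = acc + b % offset
else:
    count = count + (acc == count)
b = process(1)

if b <= size: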